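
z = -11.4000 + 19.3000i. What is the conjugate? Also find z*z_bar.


z_bar = -11.4000 - 19.3000i
z*z_bar = (-11.4)^2 + 19.3^2 = 129.96 + 372.49 = 502.45

z_bar = -11.4000 - 19.3000i, z*z_bar = 502.45


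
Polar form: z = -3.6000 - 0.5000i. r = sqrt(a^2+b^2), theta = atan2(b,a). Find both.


r = sqrt(12.96+0.25) = sqrt(13.21) = 3.6346
theta = atan2(-0.5, -3.6) = -172.0928 degrees

r = 3.6346, theta = -172.0928 degrees


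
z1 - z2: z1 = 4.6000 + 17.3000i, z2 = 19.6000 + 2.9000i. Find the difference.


Real: 4.6 - 19.6 = -15
Imag: 17.3 - 2.9 = 14.4

-15.0000 + 14.4000i


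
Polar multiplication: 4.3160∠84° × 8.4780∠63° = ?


r = 4.3160 * 8.4780 = 36.5910
theta = 84° + 63° = 147° = 147° (mod 360)

36.5910 cis(147°)


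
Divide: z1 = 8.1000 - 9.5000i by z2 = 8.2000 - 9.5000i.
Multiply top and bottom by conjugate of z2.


Conjugate of z2 = 8.2000 + 9.5000i
Numerator: (8.1000 - 9.5000i)(8.2000 + 9.5000i) = 156.6700 - 0.9500i
Denominator: 8.2^2 + (-9.5)^2 = 157.49
Result = (156.6700 - 0.9500i)/157.49

0.9948 - 0.0060i


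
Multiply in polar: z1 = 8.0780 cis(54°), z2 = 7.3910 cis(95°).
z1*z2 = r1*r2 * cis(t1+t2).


r = 8.0780 * 7.3910 = 59.7045
theta = 54° + 95° = 149° = 149° (mod 360)

59.7045 cis(149°)


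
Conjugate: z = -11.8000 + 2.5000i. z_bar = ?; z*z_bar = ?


z_bar = -11.8000 - 2.5000i
z*z_bar = (-11.8)^2 + 2.5^2 = 139.24 + 6.25 = 145.49

z_bar = -11.8000 - 2.5000i, z*z_bar = 145.49


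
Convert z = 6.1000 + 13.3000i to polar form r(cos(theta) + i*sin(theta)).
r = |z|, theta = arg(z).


r = sqrt(37.21+176.89) = sqrt(214.1) = 14.6322
theta = atan2(13.3, 6.1) = 65.3616 degrees

r = 14.6322, theta = 65.3616 degrees


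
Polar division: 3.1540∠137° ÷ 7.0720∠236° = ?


r = 3.1540 / 7.0720 = 0.4460
theta = 137° - 236° = -99° = 261° (mod 360)

0.4460 cis(261°)


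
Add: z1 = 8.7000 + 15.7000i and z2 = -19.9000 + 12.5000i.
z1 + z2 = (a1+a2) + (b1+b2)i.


Real: 8.7 - 19.9 = -11.2
Imag: 15.7 + 12.5 = 28.2

-11.2000 + 28.2000i


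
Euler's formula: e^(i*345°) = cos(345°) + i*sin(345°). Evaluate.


cos(345°) = 0.9659
sin(345°) = -0.2588

e^(i*345°) = 0.9659 - 0.2588i


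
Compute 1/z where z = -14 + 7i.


|z|^2 = 196+49 = 245
1/z = (-14 - 7i)/245

1/z = -0.0571 - 0.0286i


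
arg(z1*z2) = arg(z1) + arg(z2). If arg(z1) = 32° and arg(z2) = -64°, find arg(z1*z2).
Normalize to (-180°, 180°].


arg(z1*z2) = 32° - 64° = -32°
Normalized to (-180°, 180°]: -32°

-32°


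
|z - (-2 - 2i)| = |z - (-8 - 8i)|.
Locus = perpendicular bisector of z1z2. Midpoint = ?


Equal distances means the locus is the perpendicular bisector of z1 and z2.
Midpoint = ((-2+(-8))/2, (-2+(-8))/2) = (-5.0000, -5.0000)

Perpendicular bisector through (-5.0000, -5.0000)


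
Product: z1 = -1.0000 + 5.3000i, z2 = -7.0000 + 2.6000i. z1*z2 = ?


Real = -1*(-7) - 5.3*2.6 = 7 - 13.78 = -6.78
Imag = -1*2.6 - (7)*5.3 = -2.6 - (37.1) = -39.7

-6.7800 - 39.7000i


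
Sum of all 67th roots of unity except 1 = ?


With w = e^(2*pi*i/67), all 67 of the 67th roots of unity w^0 = 1, w, ..., w^(66) sum to 0: 1 + w + ... + w^(66) = (1 - w^67)/(1 - w) = 0 since w^67 = 1, w ≠ 1.
Removing the root 1: w + w^2 + ... + w^(66) = 0 - 1 = -1

Sum = -1


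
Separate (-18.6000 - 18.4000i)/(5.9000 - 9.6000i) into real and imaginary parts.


Multiply by conjugate: (-18.6000 - 18.4000i)(5.9000 + 9.6000i) / (5.9^2 + (-9.6)^2)
Numerator real = -18.6*5.9 - (18.4)*(-9.6) = 66.9
Numerator imag = -18.4*5.9 - (-18.6)*(-9.6) = -287.12
Denominator = 126.97
Re(z) = 66.9/126.97 = 0.5269
Im(z) = -287.12/126.97 = -2.2613

Re(z) = 0.5269, Im(z) = -2.2613


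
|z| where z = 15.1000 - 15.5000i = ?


|z| = sqrt(15.1^2 + (-15.5)^2) = sqrt(228.01 + 240.25) = sqrt(468.26) = 21.6393

|z| = 21.6393


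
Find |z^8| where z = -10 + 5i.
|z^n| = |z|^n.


|z| = sqrt(100+25) = sqrt(125) = 11.1803
|z^8| = |z|^8 = (sqrt(125))^8 = 125^4 = 244140625

|z^8| = 244140625


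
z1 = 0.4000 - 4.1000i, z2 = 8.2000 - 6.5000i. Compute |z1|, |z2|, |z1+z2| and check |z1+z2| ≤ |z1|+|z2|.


|z1| = sqrt(0.4^2 + (-4.1)^2) = sqrt(16.97) = 4.1195
|z2| = sqrt(8.2^2 + (-6.5)^2) = sqrt(109.49) = 10.4637
z1+z2 = 8.6000 - 10.6000i
|z1+z2| = sqrt(186.32) = 13.6499
|z1|+|z2| = 4.1195 + 10.4637 = 14.5832

|z1+z2| = 13.6499 ≤ |z1|+|z2| = 14.5832 (verified)


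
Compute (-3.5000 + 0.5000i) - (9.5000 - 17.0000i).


Real: -3.5 - 9.5 = -13
Imag: 0.5 + 17 = 17.5

-13.0000 + 17.5000i


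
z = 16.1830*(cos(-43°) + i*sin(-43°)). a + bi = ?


a = 16.1830*cos(-43°) = 16.1830*0.731354 = 11.8355
b = 16.1830*sin(-43°) = 16.1830*(-0.682) = -11.0368

11.8355 - 11.0368i


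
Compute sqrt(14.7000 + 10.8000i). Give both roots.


|z| = sqrt(216.09+116.64) = 18.2409
sqrt((|z|+a)/2) = sqrt((18.2409+14.7)/2) = sqrt(16.4704) = 4.0584
sqrt((|z|-a)/2) = sqrt((18.2409-14.7)/2) = sqrt(1.7704) = 1.3306

±(4.0584 + 1.3306i) i.e. 4.0584 + 1.3306i and -4.0584 - 1.3306i


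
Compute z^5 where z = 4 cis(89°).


r^5 = 4^5 = 1024
n*theta = 5*89° = 445° = 85° (mod 360)
a = 1024*cos(85°) = 89.2475
b = 1024*sin(85°) = 1020.1034

1024 cis(85°) = 89.2475 + 1020.1034i


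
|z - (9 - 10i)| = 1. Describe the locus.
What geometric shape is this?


|z - z0| = r is a circle with center z0 and radius r.
Center = (9, -10), radius = 1

Circle with center (9, -10) and radius 1


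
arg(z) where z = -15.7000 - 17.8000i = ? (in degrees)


Re = -15.7, Im = -17.8
arg = atan2(-17.8, -15.7) = -131.4130 degrees

arg(z) = -131.4130 degrees


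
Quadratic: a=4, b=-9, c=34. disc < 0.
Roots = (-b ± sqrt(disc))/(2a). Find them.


disc = (-9)^2 - 4*4*34 = 81 - 544 = -463
sqrt(|disc|) = sqrt(463) = 21.5174
Real part = 9/(2*4) = 1.1250
Imag part = 21.5174/(2*4) = 2.6897

1.1250 ± 2.6897i


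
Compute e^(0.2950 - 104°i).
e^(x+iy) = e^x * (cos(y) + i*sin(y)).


e^0.2950 = 1.3431
cos(-104°) = -0.2419
sin(-104°) = -0.9703
Real = 1.3431*(-0.2419) = -0.3249
Imag = 1.3431*(-0.9703) = -1.3032

-0.3249 - 1.3032i


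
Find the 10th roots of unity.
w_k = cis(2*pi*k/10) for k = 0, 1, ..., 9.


The 10th roots of unity are cis(360k/10°) for k=0..9
Angle step = 360/10 = 36°
Primitive root: cis(36°)
Primitive root = 0.8090 + 0.5878i

10 roots at angles: 0°, 36°, 72°, 108°, 144°, 180°, 216°, 252°, 288°, 324°


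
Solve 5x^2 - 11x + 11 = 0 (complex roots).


disc = (-11)^2 - 4*5*11 = 121 - 220 = -99
sqrt(|disc|) = sqrt(99) = 9.9499
Real part = 11/(2*5) = 1.1000
Imag part = 9.9499/(2*5) = 0.9950

1.1000 ± 0.9950i


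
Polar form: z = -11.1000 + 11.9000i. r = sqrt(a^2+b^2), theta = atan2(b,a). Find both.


r = sqrt(123.21+141.61) = sqrt(264.82) = 16.2733
theta = atan2(11.9, -11.1) = 133.0079 degrees

r = 16.2733, theta = 133.0079 degrees


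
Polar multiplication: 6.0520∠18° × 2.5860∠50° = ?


r = 6.0520 * 2.5860 = 15.6505
theta = 18° + 50° = 68° = 68° (mod 360)

15.6505 cis(68°)


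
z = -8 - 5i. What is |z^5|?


|z| = sqrt(64+25) = sqrt(89) = 9.4340
|z^5| = |z|^5 = (sqrt(89))^5 = 89^2 * sqrt(89) = 7921*sqrt(89)

|z^5| = 7921*sqrt(89) ≈ 74726.5645


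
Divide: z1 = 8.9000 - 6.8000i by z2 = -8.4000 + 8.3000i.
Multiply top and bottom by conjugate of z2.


Conjugate of z2 = -8.4000 - 8.3000i
Numerator: (8.9000 - 6.8000i)(-8.4000 - 8.3000i) = -131.2000 - 16.7500i
Denominator: (-8.4)^2 + 8.3^2 = 139.45
Result = (-131.2000 - 16.7500i)/139.45

-0.9408 - 0.1201i


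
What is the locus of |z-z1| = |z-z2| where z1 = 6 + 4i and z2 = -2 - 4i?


Equal distances means the locus is the perpendicular bisector of z1 and z2.
Midpoint = ((6+(-2))/2, (4+(-4))/2) = (2.0000, 0)

Perpendicular bisector through (2.0000, 0)


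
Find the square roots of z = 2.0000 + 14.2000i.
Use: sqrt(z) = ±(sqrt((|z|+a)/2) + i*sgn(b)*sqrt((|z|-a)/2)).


|z| = sqrt(4+201.64) = 14.3402
sqrt((|z|+a)/2) = sqrt((14.3402+2)/2) = sqrt(8.1701) = 2.8583
sqrt((|z|-a)/2) = sqrt((14.3402-2)/2) = sqrt(6.1701) = 2.4840

±(2.8583 + 2.4840i) i.e. 2.8583 + 2.4840i and -2.8583 - 2.4840i


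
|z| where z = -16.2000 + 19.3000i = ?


|z| = sqrt((-16.2)^2 + 19.3^2) = sqrt(262.44 + 372.49) = sqrt(634.93) = 25.1978

|z| = 25.1978


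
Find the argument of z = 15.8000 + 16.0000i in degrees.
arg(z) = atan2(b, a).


Re = 15.8, Im = 16
arg = atan2(16, 15.8) = 45.3603 degrees

arg(z) = 45.3603 degrees


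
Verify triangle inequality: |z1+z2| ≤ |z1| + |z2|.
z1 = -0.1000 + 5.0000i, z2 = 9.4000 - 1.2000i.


|z1| = sqrt((-0.1)^2 + 5^2) = sqrt(25.01) = 5.0010
|z2| = sqrt(9.4^2 + (-1.2)^2) = sqrt(89.8) = 9.4763
z1+z2 = 9.3000 + 3.8000i
|z1+z2| = sqrt(100.93) = 10.0464
|z1|+|z2| = 5.0010 + 9.4763 = 14.4773

|z1+z2| = 10.0464 ≤ |z1|+|z2| = 14.4773 (verified)


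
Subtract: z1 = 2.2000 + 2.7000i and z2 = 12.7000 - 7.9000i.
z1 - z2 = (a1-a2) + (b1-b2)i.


Real: 2.2 - 12.7 = -10.5
Imag: 2.7 + 7.9 = 10.6

-10.5000 + 10.6000i


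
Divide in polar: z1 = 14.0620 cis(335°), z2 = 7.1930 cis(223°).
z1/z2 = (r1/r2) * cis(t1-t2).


r = 14.0620 / 7.1930 = 1.9550
theta = 335° - 223° = 112° = 112° (mod 360)

1.9550 cis(112°)


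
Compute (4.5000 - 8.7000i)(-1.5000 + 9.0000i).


Real = 4.5*(-1.5) - (-8.7)*9 = -6.75 - (-78.3) = 71.55
Imag = 4.5*9 - (1.5)*(-8.7) = 40.5 + 13.05 = 53.55

71.5500 + 53.5500i


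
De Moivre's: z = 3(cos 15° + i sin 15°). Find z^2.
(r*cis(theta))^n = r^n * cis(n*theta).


r^2 = 3^2 = 9
n*theta = 2*15° = 30° = 30° (mod 360)
a = 9*cos(30°) = 7.7942
b = 9*sin(30°) = 4.5000

9 cis(30°) = 7.7942 + 4.5000i


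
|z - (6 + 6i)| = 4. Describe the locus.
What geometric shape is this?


|z - z0| = r is a circle with center z0 and radius r.
Center = (6, 6), radius = 4

Circle with center (6, 6) and radius 4


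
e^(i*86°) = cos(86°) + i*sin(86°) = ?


cos(86°) = 0.0698
sin(86°) = 0.9976

e^(i*86°) = 0.0698 + 0.9976i


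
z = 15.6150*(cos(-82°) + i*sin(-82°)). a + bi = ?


a = 15.6150*cos(-82°) = 15.6150*0.139173 = 2.1732
b = 15.6150*sin(-82°) = 15.6150*(-0.990268) = -15.4630

2.1732 - 15.4630i


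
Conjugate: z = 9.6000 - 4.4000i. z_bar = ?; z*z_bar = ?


z_bar = 9.6000 + 4.4000i
z*z_bar = 9.6^2 + (-4.4)^2 = 92.16 + 19.36 = 111.52

z_bar = 9.6000 + 4.4000i, z*z_bar = 111.52


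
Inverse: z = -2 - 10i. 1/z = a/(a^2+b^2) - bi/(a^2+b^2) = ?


|z|^2 = 4+100 = 104
1/z = (-2 + 10i)/104

1/z = -0.0192 + 0.0962i


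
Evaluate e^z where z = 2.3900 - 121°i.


e^2.3900 = 10.9135
cos(-121°) = -0.51504
sin(-121°) = -0.85717
Real = 10.9135*(-0.51504) = -5.6209
Imag = 10.9135*(-0.85717) = -9.3547

-5.6209 - 9.3547i


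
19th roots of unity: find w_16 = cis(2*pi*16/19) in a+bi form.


Angle = 360*16/19 = 303.1579°
a = cos(303.1579°) = 0.5469
b = sin(303.1579°) = -0.8372

0.5469 - 0.8372i


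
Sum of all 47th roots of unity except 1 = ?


With w = e^(2*pi*i/47), all 47 of the 47th roots of unity w^0 = 1, w, ..., w^(46) sum to 0: 1 + w + ... + w^(46) = (1 - w^47)/(1 - w) = 0 since w^47 = 1, w ≠ 1.
Removing the root 1: w + w^2 + ... + w^(46) = 0 - 1 = -1

Sum = -1


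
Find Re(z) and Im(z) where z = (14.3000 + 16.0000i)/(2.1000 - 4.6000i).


Multiply by conjugate: (14.3000 + 16.0000i)(2.1000 + 4.6000i) / (2.1^2 + (-4.6)^2)
Numerator real = 14.3*2.1 + 16*(-4.6) = -43.57
Numerator imag = 16*2.1 - 14.3*(-4.6) = 99.38
Denominator = 25.57
Re(z) = -43.57/25.57 = -1.7039
Im(z) = 99.38/25.57 = 3.8866

Re(z) = -1.7039, Im(z) = 3.8866


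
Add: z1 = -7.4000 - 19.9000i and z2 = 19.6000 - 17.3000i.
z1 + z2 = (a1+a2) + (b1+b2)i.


Real: -7.4 + 19.6 = 12.2
Imag: -19.9 - 17.3 = -37.2

12.2000 - 37.2000i


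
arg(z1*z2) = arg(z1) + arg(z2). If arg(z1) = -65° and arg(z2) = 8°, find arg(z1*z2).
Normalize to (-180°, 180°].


arg(z1*z2) = -65° + 8° = -57°
Normalized to (-180°, 180°]: -57°

-57°


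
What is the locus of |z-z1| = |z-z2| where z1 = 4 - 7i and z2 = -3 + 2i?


Equal distances means the locus is the perpendicular bisector of z1 and z2.
Midpoint = ((4+(-3))/2, (-7+2)/2) = (0.5000, -2.5000)

Perpendicular bisector through (0.5000, -2.5000)


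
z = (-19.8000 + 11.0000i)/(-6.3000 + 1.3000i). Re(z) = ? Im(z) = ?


Multiply by conjugate: (-19.8000 + 11.0000i)(-6.3000 - 1.3000i) / ((-6.3)^2 + 1.3^2)
Numerator real = -19.8*(-6.3) + 11*1.3 = 139.04
Numerator imag = 11*(-6.3) - (-19.8)*1.3 = -43.56
Denominator = 41.38
Re(z) = 139.04/41.38 = 3.3601
Im(z) = -43.56/41.38 = -1.0527

Re(z) = 3.3601, Im(z) = -1.0527


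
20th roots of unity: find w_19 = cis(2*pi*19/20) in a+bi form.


Angle = 360*19/20 = 342°
a = cos(342°) = 0.9511
b = sin(342°) = -0.3090

0.9511 - 0.3090i


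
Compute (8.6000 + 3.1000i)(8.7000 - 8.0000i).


Real = 8.6*8.7 - 3.1*(-8) = 74.82 - (-24.8) = 99.62
Imag = 8.6*(-8) + 8.7*3.1 = -68.8 + 26.97 = -41.83

99.6200 - 41.8300i


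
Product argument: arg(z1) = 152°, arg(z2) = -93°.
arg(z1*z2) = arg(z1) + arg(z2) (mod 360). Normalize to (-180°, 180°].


arg(z1*z2) = 152° - 93° = 59°
Normalized to (-180°, 180°]: 59°

59°


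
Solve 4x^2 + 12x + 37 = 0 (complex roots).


disc = 12^2 - 4*4*37 = 144 - 592 = -448
sqrt(|disc|) = sqrt(448) = 21.1660
Real part = -12/(2*4) = -1.5000
Imag part = 21.1660/(2*4) = 2.6458

-1.5000 ± 2.6458i


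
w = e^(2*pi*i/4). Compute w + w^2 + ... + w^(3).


With w = e^(2*pi*i/4), all 4 of the 4th roots of unity w^0 = 1, w, ..., w^(3) sum to 0: 1 + w + ... + w^(3) = (1 - w^4)/(1 - w) = 0 since w^4 = 1, w ≠ 1.
Removing the root 1: w + w^2 + ... + w^(3) = 0 - 1 = -1

Sum = -1


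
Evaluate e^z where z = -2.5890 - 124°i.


e^-2.5890 = 0.0751
cos(-124°) = -0.5592
sin(-124°) = -0.829
Real = 0.0751*(-0.5592) = -0.0420
Imag = 0.0751*(-0.829) = -0.0623

-0.0420 - 0.0623i


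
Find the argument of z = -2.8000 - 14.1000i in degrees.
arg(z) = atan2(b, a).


Re = -2.8, Im = -14.1
arg = atan2(-14.1, -2.8) = -101.2318 degrees

arg(z) = -101.2318 degrees


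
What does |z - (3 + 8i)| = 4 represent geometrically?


|z - z0| = r is a circle with center z0 and radius r.
Center = (3, 8), radius = 4

Circle with center (3, 8) and radius 4


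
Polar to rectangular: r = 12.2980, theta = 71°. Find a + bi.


a = 12.2980*cos(71°) = 12.2980*0.325568 = 4.0038
b = 12.2980*sin(71°) = 12.2980*0.94552 = 11.6280

4.0038 + 11.6280i


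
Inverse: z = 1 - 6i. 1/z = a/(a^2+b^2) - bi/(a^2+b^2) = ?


|z|^2 = 1+36 = 37
1/z = (1 + 6i)/37

1/z = 0.0270 + 0.1622i


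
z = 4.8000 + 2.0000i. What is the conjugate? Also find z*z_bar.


z_bar = 4.8000 - 2.0000i
z*z_bar = 4.8^2 + 2^2 = 23.04 + 4 = 27.04

z_bar = 4.8000 - 2.0000i, z*z_bar = 27.04


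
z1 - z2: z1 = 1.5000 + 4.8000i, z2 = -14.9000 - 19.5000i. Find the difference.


Real: 1.5 + 14.9 = 16.4
Imag: 4.8 + 19.5 = 24.3

16.4000 + 24.3000i


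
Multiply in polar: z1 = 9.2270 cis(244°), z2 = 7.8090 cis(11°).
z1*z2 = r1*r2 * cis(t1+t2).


r = 9.2270 * 7.8090 = 72.0536
theta = 244° + 11° = 255° = 255° (mod 360)

72.0536 cis(255°)


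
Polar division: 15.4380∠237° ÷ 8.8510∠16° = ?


r = 15.4380 / 8.8510 = 1.7442
theta = 237° - 16° = 221° = 221° (mod 360)

1.7442 cis(221°)


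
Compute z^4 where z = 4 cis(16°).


r^4 = 4^4 = 256
n*theta = 4*16° = 64° = 64° (mod 360)
a = 256*cos(64°) = 112.2230
b = 256*sin(64°) = 230.0913

256 cis(64°) = 112.2230 + 230.0913i


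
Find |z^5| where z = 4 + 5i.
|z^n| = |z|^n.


|z| = sqrt(16+25) = sqrt(41) = 6.4031
|z^5| = |z|^5 = (sqrt(41))^5 = 41^2 * sqrt(41) = 1681*sqrt(41)

|z^5| = 1681*sqrt(41) ≈ 10763.6518


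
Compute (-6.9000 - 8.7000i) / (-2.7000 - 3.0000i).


Conjugate of z2 = -2.7000 + 3.0000i
Numerator: (-6.9000 - 8.7000i)(-2.7000 + 3.0000i) = 44.7300 + 2.7900i
Denominator: (-2.7)^2 + (-3)^2 = 16.29
Result = (44.7300 + 2.7900i)/16.29

2.7459 + 0.1713i


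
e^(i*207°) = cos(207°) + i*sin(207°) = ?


cos(207°) = -0.8910
sin(207°) = -0.4540

e^(i*207°) = -0.8910 - 0.4540i


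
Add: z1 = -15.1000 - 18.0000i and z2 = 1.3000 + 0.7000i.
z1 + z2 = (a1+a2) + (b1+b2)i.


Real: -15.1 + 1.3 = -13.8
Imag: -18 + 0.7 = -17.3

-13.8000 - 17.3000i


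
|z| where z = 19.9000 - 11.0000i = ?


|z| = sqrt(19.9^2 + (-11)^2) = sqrt(396.01 + 121) = sqrt(517.01) = 22.7379

|z| = 22.7379


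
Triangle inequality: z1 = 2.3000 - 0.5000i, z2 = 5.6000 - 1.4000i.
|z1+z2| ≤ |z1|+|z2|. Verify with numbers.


|z1| = sqrt(2.3^2 + (-0.5)^2) = sqrt(5.54) = 2.3537
|z2| = sqrt(5.6^2 + (-1.4)^2) = sqrt(33.32) = 5.7723
z1+z2 = 7.9000 - 1.9000i
|z1+z2| = sqrt(66.02) = 8.1253
|z1|+|z2| = 2.3537 + 5.7723 = 8.1260

|z1+z2| = 8.1253 ≤ |z1|+|z2| = 8.1260 (verified)


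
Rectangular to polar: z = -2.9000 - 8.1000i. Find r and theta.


r = sqrt(8.41+65.61) = sqrt(74.02) = 8.6035
theta = atan2(-8.1, -2.9) = -109.6986 degrees

r = 8.6035, theta = -109.6986 degrees


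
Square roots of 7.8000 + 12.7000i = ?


|z| = sqrt(60.84+161.29) = 14.9040
sqrt((|z|+a)/2) = sqrt((14.9040+7.8)/2) = sqrt(11.3520) = 3.3693
sqrt((|z|-a)/2) = sqrt((14.9040-7.8)/2) = sqrt(3.5520) = 1.8847

±(3.3693 + 1.8847i) i.e. 3.3693 + 1.8847i and -3.3693 - 1.8847i


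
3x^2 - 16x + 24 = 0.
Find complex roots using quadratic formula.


disc = (-16)^2 - 4*3*24 = 256 - 288 = -32
sqrt(|disc|) = sqrt(32) = 5.6569
Real part = 16/(2*3) = 2.6667
Imag part = 5.6569/(2*3) = 0.9428

2.6667 ± 0.9428i


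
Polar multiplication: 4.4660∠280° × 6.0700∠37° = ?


r = 4.4660 * 6.0700 = 27.1086
theta = 280° + 37° = 317° = 317° (mod 360)

27.1086 cis(317°)


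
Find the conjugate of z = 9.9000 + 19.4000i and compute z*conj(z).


z_bar = 9.9000 - 19.4000i
z*z_bar = 9.9^2 + 19.4^2 = 98.01 + 376.36 = 474.37

z_bar = 9.9000 - 19.4000i, z*z_bar = 474.37


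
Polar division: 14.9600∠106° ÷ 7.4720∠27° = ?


r = 14.9600 / 7.4720 = 2.0021
theta = 106° - 27° = 79° = 79° (mod 360)

2.0021 cis(79°)


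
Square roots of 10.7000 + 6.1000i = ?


|z| = sqrt(114.49+37.21) = 12.3167
sqrt((|z|+a)/2) = sqrt((12.3167+10.7)/2) = sqrt(11.5083) = 3.3924
sqrt((|z|-a)/2) = sqrt((12.3167-10.7)/2) = sqrt(0.8083) = 0.8991

±(3.3924 + 0.8991i) i.e. 3.3924 + 0.8991i and -3.3924 - 0.8991i


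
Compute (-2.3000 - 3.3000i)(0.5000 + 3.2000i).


Real = -2.3*0.5 - (-3.3)*3.2 = -1.15 - (-10.56) = 9.41
Imag = -2.3*3.2 + 0.5*(-3.3) = -7.36 - (1.65) = -9.01

9.4100 - 9.0100i


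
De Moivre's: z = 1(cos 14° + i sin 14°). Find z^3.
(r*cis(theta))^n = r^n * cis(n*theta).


r^3 = 1^3 = 1
n*theta = 3*14° = 42° = 42° (mod 360)
a = 1*cos(42°) = 0.7431
b = 1*sin(42°) = 0.6691

1 cis(42°) = 0.7431 + 0.6691i


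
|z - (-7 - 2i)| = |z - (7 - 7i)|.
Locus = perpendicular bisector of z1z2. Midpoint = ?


Equal distances means the locus is the perpendicular bisector of z1 and z2.
Midpoint = ((-7+7)/2, (-2+(-7))/2) = (0, -4.5000)

Perpendicular bisector through (0, -4.5000)


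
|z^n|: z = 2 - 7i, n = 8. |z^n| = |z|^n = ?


|z| = sqrt(4+49) = sqrt(53) = 7.2801
|z^8| = |z|^8 = (sqrt(53))^8 = 53^4 = 7890481

|z^8| = 7890481


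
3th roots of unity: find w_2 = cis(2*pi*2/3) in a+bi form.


Angle = 360*2/3 = 240°
a = cos(240°) = -0.5000
b = sin(240°) = -0.8660

-0.5000 - 0.8660i


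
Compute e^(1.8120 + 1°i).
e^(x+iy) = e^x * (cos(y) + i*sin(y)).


e^1.8120 = 6.12268
cos(1°) = 0.999848
sin(1°) = 0.017452
Real = 6.12268*0.999848 = 6.1217
Imag = 6.12268*0.017452 = 0.1069

6.1217 + 0.1069i


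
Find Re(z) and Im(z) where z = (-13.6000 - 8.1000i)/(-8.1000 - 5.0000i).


Multiply by conjugate: (-13.6000 - 8.1000i)(-8.1000 + 5.0000i) / ((-8.1)^2 + (-5)^2)
Numerator real = -13.6*(-8.1) - (8.1)*(-5) = 150.66
Numerator imag = -8.1*(-8.1) - (-13.6)*(-5) = -2.39
Denominator = 90.61
Re(z) = 150.66/90.61 = 1.6627
Im(z) = -2.39/90.61 = -0.0264

Re(z) = 1.6627, Im(z) = -0.0264


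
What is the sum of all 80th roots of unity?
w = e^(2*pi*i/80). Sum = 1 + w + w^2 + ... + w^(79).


The sum of all 80th roots of unity is 0.
Geometric series: (1 - w^80)/(1 - w) = (1-1)/(1-w) = 0 since w^80 = 1, w ≠ 1.
Alternatively: coefficient of z^79 in z^80 - 1 is 0.

0


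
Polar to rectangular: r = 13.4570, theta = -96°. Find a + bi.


a = 13.4570*cos(-96°) = 13.4570*(-0.104528) = -1.4066
b = 13.4570*sin(-96°) = 13.4570*(-0.99452) = -13.3833

-1.4066 - 13.3833i


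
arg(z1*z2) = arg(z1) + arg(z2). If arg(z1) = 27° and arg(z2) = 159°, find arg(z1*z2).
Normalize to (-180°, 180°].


arg(z1*z2) = 27° + 159° = 186°
Normalized to (-180°, 180°]: -174°

-174°


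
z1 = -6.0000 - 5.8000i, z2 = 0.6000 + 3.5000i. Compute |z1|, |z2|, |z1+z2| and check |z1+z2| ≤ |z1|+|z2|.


|z1| = sqrt((-6)^2 + (-5.8)^2) = sqrt(69.64) = 8.3451
|z2| = sqrt(0.6^2 + 3.5^2) = sqrt(12.61) = 3.5511
z1+z2 = -5.4000 - 2.3000i
|z1+z2| = sqrt(34.45) = 5.8694
|z1|+|z2| = 8.3451 + 3.5511 = 11.8962

|z1+z2| = 5.8694 ≤ |z1|+|z2| = 11.8962 (verified)


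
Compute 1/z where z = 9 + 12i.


|z|^2 = 81+144 = 225
1/z = (9 - 12i)/225

1/z = 0.0400 - 0.0533i


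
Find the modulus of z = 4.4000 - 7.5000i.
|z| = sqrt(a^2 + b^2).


|z| = sqrt(4.4^2 + (-7.5)^2) = sqrt(19.36 + 56.25) = sqrt(75.61) = 8.6954

|z| = 8.6954


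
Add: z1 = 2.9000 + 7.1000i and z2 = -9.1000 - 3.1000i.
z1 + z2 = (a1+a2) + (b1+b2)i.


Real: 2.9 - 9.1 = -6.2
Imag: 7.1 - 3.1 = 4

-6.2000 + 4.0000i


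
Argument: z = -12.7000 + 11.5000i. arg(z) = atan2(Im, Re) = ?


Re = -12.7, Im = 11.5
arg = atan2(11.5, -12.7) = 137.8388 degrees

arg(z) = 137.8388 degrees


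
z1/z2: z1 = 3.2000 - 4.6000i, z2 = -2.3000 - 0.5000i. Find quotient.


Conjugate of z2 = -2.3000 + 0.5000i
Numerator: (3.2000 - 4.6000i)(-2.3000 + 0.5000i) = -5.0600 + 12.1800i
Denominator: (-2.3)^2 + (-0.5)^2 = 5.54
Result = (-5.0600 + 12.1800i)/5.54

-0.9134 + 2.1986i


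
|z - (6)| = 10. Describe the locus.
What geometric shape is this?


|z - z0| = r is a circle with center z0 and radius r.
Center = (6, 0), radius = 10

Circle with center (6, 0) and radius 10


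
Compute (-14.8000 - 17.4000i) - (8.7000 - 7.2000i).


Real: -14.8 - 8.7 = -23.5
Imag: -17.4 + 7.2 = -10.2

-23.5000 - 10.2000i


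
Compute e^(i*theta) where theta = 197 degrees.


cos(197°) = -0.9563
sin(197°) = -0.2924

e^(i*197°) = -0.9563 - 0.2924i


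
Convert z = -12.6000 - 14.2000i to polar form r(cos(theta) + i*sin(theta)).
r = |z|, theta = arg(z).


r = sqrt(158.76+201.64) = sqrt(360.4) = 18.9842
theta = atan2(-14.2, -12.6) = -131.5834 degrees

r = 18.9842, theta = -131.5834 degrees


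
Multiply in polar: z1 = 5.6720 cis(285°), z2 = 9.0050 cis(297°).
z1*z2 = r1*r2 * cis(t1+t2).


r = 5.6720 * 9.0050 = 51.0764
theta = 285° + 297° = 582° = 222° (mod 360)

51.0764 cis(222°)


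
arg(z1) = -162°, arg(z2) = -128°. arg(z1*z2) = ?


arg(z1*z2) = -162° - 128° = -290°
Normalized to (-180°, 180°]: 70°

70°


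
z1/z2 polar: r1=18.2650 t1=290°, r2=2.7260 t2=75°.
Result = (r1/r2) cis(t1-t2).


r = 18.2650 / 2.7260 = 6.7003
theta = 290° - 75° = 215° = 215° (mod 360)

6.7003 cis(215°)


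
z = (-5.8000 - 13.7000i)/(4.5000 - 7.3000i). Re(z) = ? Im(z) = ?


Multiply by conjugate: (-5.8000 - 13.7000i)(4.5000 + 7.3000i) / (4.5^2 + (-7.3)^2)
Numerator real = -5.8*4.5 - (13.7)*(-7.3) = 73.91
Numerator imag = -13.7*4.5 - (-5.8)*(-7.3) = -103.99
Denominator = 73.54
Re(z) = 73.91/73.54 = 1.0050
Im(z) = -103.99/73.54 = -1.4141

Re(z) = 1.0050, Im(z) = -1.4141


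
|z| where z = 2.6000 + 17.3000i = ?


|z| = sqrt(2.6^2 + 17.3^2) = sqrt(6.76 + 299.29) = sqrt(306.05) = 17.4943

|z| = 17.4943


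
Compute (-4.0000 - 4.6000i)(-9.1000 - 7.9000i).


Real = -4*(-9.1) - (-4.6)*(-7.9) = 36.4 - 36.34 = 0.06
Imag = -4*(-7.9) - (9.1)*(-4.6) = 31.6 + 41.86 = 73.46

0.0600 + 73.4600i


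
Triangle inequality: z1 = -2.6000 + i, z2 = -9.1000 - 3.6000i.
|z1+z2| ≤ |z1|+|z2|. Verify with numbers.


|z1| = sqrt((-2.6)^2 + 1^2) = sqrt(7.76) = 2.7857
|z2| = sqrt((-9.1)^2 + (-3.6)^2) = sqrt(95.77) = 9.7862
z1+z2 = -11.7000 - 2.6000i
|z1+z2| = sqrt(143.65) = 11.9854
|z1|+|z2| = 2.7857 + 9.7862 = 12.5719

|z1+z2| = 11.9854 ≤ |z1|+|z2| = 12.5719 (verified)


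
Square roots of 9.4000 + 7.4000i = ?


|z| = sqrt(88.36+54.76) = 11.9633
sqrt((|z|+a)/2) = sqrt((11.9633+9.4)/2) = sqrt(10.6816) = 3.2683
sqrt((|z|-a)/2) = sqrt((11.9633-9.4)/2) = sqrt(1.2816) = 1.1321

±(3.2683 + 1.1321i) i.e. 3.2683 + 1.1321i and -3.2683 - 1.1321i


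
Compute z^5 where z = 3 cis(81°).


r^5 = 3^5 = 243
n*theta = 5*81° = 405° = 45° (mod 360)
a = 243*cos(45°) = 171.8269
b = 243*sin(45°) = 171.8269

243 cis(45°) = 171.8269 + 171.8269i


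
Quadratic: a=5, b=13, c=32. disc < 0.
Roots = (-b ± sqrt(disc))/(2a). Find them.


disc = 13^2 - 4*5*32 = 169 - 640 = -471
sqrt(|disc|) = sqrt(471) = 21.7025
Real part = -13/(2*5) = -1.3000
Imag part = 21.7025/(2*5) = 2.1703

-1.3000 ± 2.1703i


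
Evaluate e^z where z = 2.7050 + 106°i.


e^2.7050 = 14.9543
cos(106°) = -0.27564
sin(106°) = 0.96126
Real = 14.9543*(-0.27564) = -4.1220
Imag = 14.9543*0.96126 = 14.3750

-4.1220 + 14.3750i


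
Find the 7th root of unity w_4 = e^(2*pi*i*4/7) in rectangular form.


Angle = 360*4/7 = 205.7143°
a = cos(205.7143°) = -0.9010
b = sin(205.7143°) = -0.4339

-0.9010 - 0.4339i


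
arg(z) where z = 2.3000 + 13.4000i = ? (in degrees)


Re = 2.3, Im = 13.4
arg = atan2(13.4, 2.3) = 80.2606 degrees

arg(z) = 80.2606 degrees


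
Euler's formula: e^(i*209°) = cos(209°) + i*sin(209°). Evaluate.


cos(209°) = -0.8746
sin(209°) = -0.4848

e^(i*209°) = -0.8746 - 0.4848i


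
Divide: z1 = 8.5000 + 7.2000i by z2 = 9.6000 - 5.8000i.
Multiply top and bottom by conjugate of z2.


Conjugate of z2 = 9.6000 + 5.8000i
Numerator: (8.5000 + 7.2000i)(9.6000 + 5.8000i) = 39.8400 + 118.4200i
Denominator: 9.6^2 + (-5.8)^2 = 125.8
Result = (39.8400 + 118.4200i)/125.8

0.3167 + 0.9413i


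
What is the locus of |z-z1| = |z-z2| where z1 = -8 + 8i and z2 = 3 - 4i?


Equal distances means the locus is the perpendicular bisector of z1 and z2.
Midpoint = ((-8+3)/2, (8+(-4))/2) = (-2.5000, 2.0000)

Perpendicular bisector through (-2.5000, 2.0000)


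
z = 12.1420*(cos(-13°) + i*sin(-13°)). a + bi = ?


a = 12.1420*cos(-13°) = 12.1420*0.97437 = 11.8308
b = 12.1420*sin(-13°) = 12.1420*(-0.224951) = -2.7314

11.8308 - 2.7314i


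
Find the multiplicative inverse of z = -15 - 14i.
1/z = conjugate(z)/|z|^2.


|z|^2 = 225+196 = 421
1/z = (-15 + 14i)/421

1/z = -0.0356 + 0.0333i


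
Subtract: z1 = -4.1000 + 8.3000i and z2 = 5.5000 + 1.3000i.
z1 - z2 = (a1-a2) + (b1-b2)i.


Real: -4.1 - 5.5 = -9.6
Imag: 8.3 - 1.3 = 7

-9.6000 + 7.0000i


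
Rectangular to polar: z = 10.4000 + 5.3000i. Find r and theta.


r = sqrt(108.16+28.09) = sqrt(136.25) = 11.6726
theta = atan2(5.3, 10.4) = 27.0041 degrees

r = 11.6726, theta = 27.0041 degrees


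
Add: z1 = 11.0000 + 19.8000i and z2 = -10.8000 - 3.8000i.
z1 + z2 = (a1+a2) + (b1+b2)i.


Real: 11 - 10.8 = 0.2
Imag: 19.8 - 3.8 = 16

0.2000 + 16.0000i


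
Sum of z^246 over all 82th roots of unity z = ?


The roots are w_k = w^k with w = e^(2*pi*i/82), and (w^k)^246 = (w^246)^k.
So S = 1 + u + u^2 + ... + u^(81) with u = w^246.
246 = 3*82 + 0, so 246 is a multiple of 82 and u = (w^82)^3 = 1.
Every one of the 82 terms equals 1: S = 82

S = 82


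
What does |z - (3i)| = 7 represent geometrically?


|z - z0| = r is a circle with center z0 and radius r.
Center = (0, 3), radius = 7

Circle with center (0, 3) and radius 7


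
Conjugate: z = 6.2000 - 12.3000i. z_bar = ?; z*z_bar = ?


z_bar = 6.2000 + 12.3000i
z*z_bar = 6.2^2 + (-12.3)^2 = 38.44 + 151.29 = 189.73

z_bar = 6.2000 + 12.3000i, z*z_bar = 189.73


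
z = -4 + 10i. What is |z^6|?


|z| = sqrt(16+100) = sqrt(116) = 10.7703
|z^6| = |z|^6 = (sqrt(116))^6 = 116^3 = 1560896

|z^6| = 1560896


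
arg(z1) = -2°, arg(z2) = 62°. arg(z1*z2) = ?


arg(z1*z2) = -2° + 62° = 60°
Normalized to (-180°, 180°]: 60°

60°


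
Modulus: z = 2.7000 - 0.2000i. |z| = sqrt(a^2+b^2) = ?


|z| = sqrt(2.7^2 + (-0.2)^2) = sqrt(7.29 + 0.04) = sqrt(7.33) = 2.7074

|z| = 2.7074


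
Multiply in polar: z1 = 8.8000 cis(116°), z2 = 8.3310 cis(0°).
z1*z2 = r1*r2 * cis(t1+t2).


r = 8.8000 * 8.3310 = 73.3128
theta = 116° + 0° = 116° = 116° (mod 360)

73.3128 cis(116°)


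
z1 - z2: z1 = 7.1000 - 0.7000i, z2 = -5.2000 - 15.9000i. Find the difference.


Real: 7.1 + 5.2 = 12.3
Imag: -0.7 + 15.9 = 15.2

12.3000 + 15.2000i


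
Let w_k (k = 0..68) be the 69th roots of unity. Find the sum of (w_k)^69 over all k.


The roots are w_k = w^k with w = e^(2*pi*i/69), and (w^k)^69 = (w^69)^k.
So S = 1 + u + u^2 + ... + u^(68) with u = w^69.
69 = 1*69 + 0, so 69 is a multiple of 69 and u = (w^69)^1 = 1.
Every one of the 69 terms equals 1: S = 69

S = 69


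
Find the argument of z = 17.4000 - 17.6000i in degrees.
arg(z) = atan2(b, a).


Re = 17.4, Im = -17.6
arg = atan2(-17.6, 17.4) = -45.3274 degrees

arg(z) = -45.3274 degrees


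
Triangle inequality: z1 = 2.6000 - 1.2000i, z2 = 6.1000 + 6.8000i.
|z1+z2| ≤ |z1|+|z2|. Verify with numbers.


|z1| = sqrt(2.6^2 + (-1.2)^2) = sqrt(8.2) = 2.8636
|z2| = sqrt(6.1^2 + 6.8^2) = sqrt(83.45) = 9.1351
z1+z2 = 8.7000 + 5.6000i
|z1+z2| = sqrt(107.05) = 10.3465
|z1|+|z2| = 2.8636 + 9.1351 = 11.9987

|z1+z2| = 10.3465 ≤ |z1|+|z2| = 11.9987 (verified)


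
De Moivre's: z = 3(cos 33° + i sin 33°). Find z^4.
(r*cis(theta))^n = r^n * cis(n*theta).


r^4 = 3^4 = 81
n*theta = 4*33° = 132° = 132° (mod 360)
a = 81*cos(132°) = -54.1996
b = 81*sin(132°) = 60.1947

81 cis(132°) = -54.1996 + 60.1947i


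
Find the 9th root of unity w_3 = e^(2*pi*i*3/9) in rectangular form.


Angle = 360*3/9 = 120°
a = cos(120°) = -0.5000
b = sin(120°) = 0.8660

-0.5000 + 0.8660i


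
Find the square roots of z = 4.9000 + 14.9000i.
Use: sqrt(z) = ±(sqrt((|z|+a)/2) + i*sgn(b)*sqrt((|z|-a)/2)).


|z| = sqrt(24.01+222.01) = 15.6850
sqrt((|z|+a)/2) = sqrt((15.6850+4.9)/2) = sqrt(10.2925) = 3.2082
sqrt((|z|-a)/2) = sqrt((15.6850-4.9)/2) = sqrt(5.3925) = 2.3222

±(3.2082 + 2.3222i) i.e. 3.2082 + 2.3222i and -3.2082 - 2.3222i


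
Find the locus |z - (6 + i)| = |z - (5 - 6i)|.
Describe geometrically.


Equal distances means the locus is the perpendicular bisector of z1 and z2.
Midpoint = ((6+5)/2, (1+(-6))/2) = (5.5000, -2.5000)

Perpendicular bisector through (5.5000, -2.5000)


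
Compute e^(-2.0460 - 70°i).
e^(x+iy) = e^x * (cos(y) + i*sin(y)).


e^-2.0460 = 0.1293
cos(-70°) = 0.342
sin(-70°) = -0.9397
Real = 0.1293*0.342 = 0.0442
Imag = 0.1293*(-0.9397) = -0.1215

0.0442 - 0.1215i


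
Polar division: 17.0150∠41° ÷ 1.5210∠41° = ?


r = 17.0150 / 1.5210 = 11.1867
theta = 41° - 41° = 0° = 0° (mod 360)

11.1867 cis(0°)


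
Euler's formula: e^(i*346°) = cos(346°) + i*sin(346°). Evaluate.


cos(346°) = 0.9703
sin(346°) = -0.2419

e^(i*346°) = 0.9703 - 0.2419i


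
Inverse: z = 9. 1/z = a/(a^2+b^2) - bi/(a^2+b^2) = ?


|z|^2 = 81+0 = 81
1/z = (9 - 0i)/81

1/z = 0.1111 + 0i


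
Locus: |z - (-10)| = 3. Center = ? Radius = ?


|z - z0| = r is a circle with center z0 and radius r.
Center = (-10, 0), radius = 3

Circle with center (-10, 0) and radius 3


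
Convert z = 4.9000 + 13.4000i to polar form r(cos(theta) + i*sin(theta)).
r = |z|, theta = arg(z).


r = sqrt(24.01+179.56) = sqrt(203.57) = 14.2678
theta = atan2(13.4, 4.9) = 69.9140 degrees

r = 14.2678, theta = 69.9140 degrees


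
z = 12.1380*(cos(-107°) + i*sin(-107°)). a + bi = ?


a = 12.1380*cos(-107°) = 12.1380*(-0.29237) = -3.5488
b = 12.1380*sin(-107°) = 12.1380*(-0.9563) = -11.6076

-3.5488 - 11.6076i


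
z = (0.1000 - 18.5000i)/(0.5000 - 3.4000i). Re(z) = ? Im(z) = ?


Multiply by conjugate: (0.1000 - 18.5000i)(0.5000 + 3.4000i) / (0.5^2 + (-3.4)^2)
Numerator real = 0.1*0.5 - (18.5)*(-3.4) = 62.95
Numerator imag = -18.5*0.5 - 0.1*(-3.4) = -8.91
Denominator = 11.81
Re(z) = 62.95/11.81 = 5.3302
Im(z) = -8.91/11.81 = -0.7544

Re(z) = 5.3302, Im(z) = -0.7544


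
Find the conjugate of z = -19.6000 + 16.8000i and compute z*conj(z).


z_bar = -19.6000 - 16.8000i
z*z_bar = (-19.6)^2 + 16.8^2 = 384.16 + 282.24 = 666.4

z_bar = -19.6000 - 16.8000i, z*z_bar = 666.4


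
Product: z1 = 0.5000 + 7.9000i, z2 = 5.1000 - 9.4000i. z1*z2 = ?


Real = 0.5*5.1 - 7.9*(-9.4) = 2.55 - (-74.26) = 76.81
Imag = 0.5*(-9.4) + 5.1*7.9 = -4.7 + 40.29 = 35.59

76.8100 + 35.5900i


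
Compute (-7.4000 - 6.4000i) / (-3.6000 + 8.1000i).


Conjugate of z2 = -3.6000 - 8.1000i
Numerator: (-7.4000 - 6.4000i)(-3.6000 - 8.1000i) = -25.2000 + 82.9800i
Denominator: (-3.6)^2 + 8.1^2 = 78.57
Result = (-25.2000 + 82.9800i)/78.57

-0.3207 + 1.0561i


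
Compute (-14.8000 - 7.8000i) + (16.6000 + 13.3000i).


Real: -14.8 + 16.6 = 1.8
Imag: -7.8 + 13.3 = 5.5

1.8000 + 5.5000i


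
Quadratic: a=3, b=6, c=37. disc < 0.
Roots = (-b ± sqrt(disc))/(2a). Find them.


disc = 6^2 - 4*3*37 = 36 - 444 = -408
sqrt(|disc|) = sqrt(408) = 20.1990
Real part = -6/(2*3) = -1.0000
Imag part = 20.1990/(2*3) = 3.3665

-1.0000 ± 3.3665i


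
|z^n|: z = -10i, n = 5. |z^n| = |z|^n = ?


|z| = sqrt(0+100) = sqrt(100) = 10
|z^5| = |z|^5 = 10^5 = 100000

|z^5| = 100000


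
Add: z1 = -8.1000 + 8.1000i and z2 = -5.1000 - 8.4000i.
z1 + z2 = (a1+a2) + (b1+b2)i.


Real: -8.1 - 5.1 = -13.2
Imag: 8.1 - 8.4 = -0.3

-13.2000 - 0.3000i


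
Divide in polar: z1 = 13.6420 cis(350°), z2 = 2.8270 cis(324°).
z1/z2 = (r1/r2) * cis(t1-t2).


r = 13.6420 / 2.8270 = 4.8256
theta = 350° - 324° = 26° = 26° (mod 360)

4.8256 cis(26°)


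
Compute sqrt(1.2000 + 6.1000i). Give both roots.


|z| = sqrt(1.44+37.21) = 6.2169
sqrt((|z|+a)/2) = sqrt((6.2169+1.2)/2) = sqrt(3.7085) = 1.9257
sqrt((|z|-a)/2) = sqrt((6.2169-1.2)/2) = sqrt(2.5085) = 1.5838

±(1.9257 + 1.5838i) i.e. 1.9257 + 1.5838i and -1.9257 - 1.5838i


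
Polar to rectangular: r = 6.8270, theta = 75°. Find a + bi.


a = 6.8270*cos(75°) = 6.8270*0.25882 = 1.7670
b = 6.8270*sin(75°) = 6.8270*0.96593 = 6.5944

1.7670 + 6.5944i


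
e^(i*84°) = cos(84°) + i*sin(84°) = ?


cos(84°) = 0.1045
sin(84°) = 0.9945

e^(i*84°) = 0.1045 + 0.9945i


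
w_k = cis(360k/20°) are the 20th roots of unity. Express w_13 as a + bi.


Angle = 360*13/20 = 234°
a = cos(234°) = -0.5878
b = sin(234°) = -0.8090

-0.5878 - 0.8090i


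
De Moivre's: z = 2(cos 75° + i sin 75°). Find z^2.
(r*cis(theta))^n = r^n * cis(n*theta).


r^2 = 2^2 = 4
n*theta = 2*75° = 150° = 150° (mod 360)
a = 4*cos(150°) = -3.4641
b = 4*sin(150°) = 2.0000

4 cis(150°) = -3.4641 + 2.0000i


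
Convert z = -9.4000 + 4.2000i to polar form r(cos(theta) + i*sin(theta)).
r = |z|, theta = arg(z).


r = sqrt(88.36+17.64) = sqrt(106) = 10.2956
theta = atan2(4.2, -9.4) = 155.9245 degrees

r = 10.2956, theta = 155.9245 degrees


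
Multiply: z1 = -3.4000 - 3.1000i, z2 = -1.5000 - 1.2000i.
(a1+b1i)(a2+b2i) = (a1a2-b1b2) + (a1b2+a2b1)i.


Real = -3.4*(-1.5) - (-3.1)*(-1.2) = 5.1 - 3.72 = 1.38
Imag = -3.4*(-1.2) - (1.5)*(-3.1) = 4.08 + 4.65 = 8.73

1.3800 + 8.7300i


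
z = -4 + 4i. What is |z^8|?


|z| = sqrt(16+16) = sqrt(32) = 5.6569
|z^8| = |z|^8 = (sqrt(32))^8 = 32^4 = 1048576

|z^8| = 1048576


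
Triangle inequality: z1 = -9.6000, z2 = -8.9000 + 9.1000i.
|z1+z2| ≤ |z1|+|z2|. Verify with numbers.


|z1| = sqrt((-9.6)^2 + 0^2) = sqrt(92.16) = 9.6000
|z2| = sqrt((-8.9)^2 + 9.1^2) = sqrt(162.02) = 12.7287
z1+z2 = -18.5000 + 9.1000i
|z1+z2| = sqrt(425.06) = 20.6170
|z1|+|z2| = 9.6000 + 12.7287 = 22.3287

|z1+z2| = 20.6170 ≤ |z1|+|z2| = 22.3287 (verified)


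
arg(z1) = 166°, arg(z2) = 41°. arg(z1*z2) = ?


arg(z1*z2) = 166° + 41° = 207°
Normalized to (-180°, 180°]: -153°

-153°


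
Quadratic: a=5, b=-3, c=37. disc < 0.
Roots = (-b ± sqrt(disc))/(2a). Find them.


disc = (-3)^2 - 4*5*37 = 9 - 740 = -731
sqrt(|disc|) = sqrt(731) = 27.0370
Real part = 3/(2*5) = 0.3000
Imag part = 27.0370/(2*5) = 2.7037

0.3000 ± 2.7037i


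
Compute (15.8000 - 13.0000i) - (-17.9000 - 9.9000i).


Real: 15.8 + 17.9 = 33.7
Imag: -13 + 9.9 = -3.1

33.7000 - 3.1000i


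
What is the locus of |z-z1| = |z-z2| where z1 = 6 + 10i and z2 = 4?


Equal distances means the locus is the perpendicular bisector of z1 and z2.
Midpoint = ((6+4)/2, (10+0)/2) = (5.0000, 5.0000)

Perpendicular bisector through (5.0000, 5.0000)


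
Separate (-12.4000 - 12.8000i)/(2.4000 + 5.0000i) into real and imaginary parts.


Multiply by conjugate: (-12.4000 - 12.8000i)(2.4000 - 5.0000i) / (2.4^2 + 5^2)
Numerator real = -12.4*2.4 - (12.8)*5 = -93.76
Numerator imag = -12.8*2.4 - (-12.4)*5 = 31.28
Denominator = 30.76
Re(z) = -93.76/30.76 = -3.0481
Im(z) = 31.28/30.76 = 1.0169

Re(z) = -3.0481, Im(z) = 1.0169


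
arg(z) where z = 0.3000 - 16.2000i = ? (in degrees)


Re = 0.3, Im = -16.2
arg = atan2(-16.2, 0.3) = -88.9391 degrees

arg(z) = -88.9391 degrees


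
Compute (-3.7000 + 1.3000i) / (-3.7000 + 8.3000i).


Conjugate of z2 = -3.7000 - 8.3000i
Numerator: (-3.7000 + 1.3000i)(-3.7000 - 8.3000i) = 24.4800 + 25.9000i
Denominator: (-3.7)^2 + 8.3^2 = 82.58
Result = (24.4800 + 25.9000i)/82.58

0.2964 + 0.3136i


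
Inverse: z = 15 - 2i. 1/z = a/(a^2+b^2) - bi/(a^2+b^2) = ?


|z|^2 = 225+4 = 229
1/z = (15 + 2i)/229

1/z = 0.0655 + 0.0087i


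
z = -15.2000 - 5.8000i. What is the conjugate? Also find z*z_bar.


z_bar = -15.2000 + 5.8000i
z*z_bar = (-15.2)^2 + (-5.8)^2 = 231.04 + 33.64 = 264.68

z_bar = -15.2000 + 5.8000i, z*z_bar = 264.68


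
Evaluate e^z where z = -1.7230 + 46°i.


e^-1.7230 = 0.1785
cos(46°) = 0.6947
sin(46°) = 0.7193
Real = 0.1785*0.6947 = 0.1240
Imag = 0.1785*0.7193 = 0.1284

0.1240 + 0.1284i


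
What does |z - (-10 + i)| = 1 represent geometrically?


|z - z0| = r is a circle with center z0 and radius r.
Center = (-10, 1), radius = 1

Circle with center (-10, 1) and radius 1


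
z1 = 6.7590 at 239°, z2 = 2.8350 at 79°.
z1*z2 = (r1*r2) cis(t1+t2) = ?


r = 6.7590 * 2.8350 = 19.1618
theta = 239° + 79° = 318° = 318° (mod 360)

19.1618 cis(318°)


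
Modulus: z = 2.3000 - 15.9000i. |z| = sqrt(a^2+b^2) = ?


|z| = sqrt(2.3^2 + (-15.9)^2) = sqrt(5.29 + 252.81) = sqrt(258.1) = 16.0655

|z| = 16.0655


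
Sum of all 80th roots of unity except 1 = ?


With w = e^(2*pi*i/80), all 80 of the 80th roots of unity w^0 = 1, w, ..., w^(79) sum to 0: 1 + w + ... + w^(79) = (1 - w^80)/(1 - w) = 0 since w^80 = 1, w ≠ 1.
Removing the root 1: w + w^2 + ... + w^(79) = 0 - 1 = -1

Sum = -1


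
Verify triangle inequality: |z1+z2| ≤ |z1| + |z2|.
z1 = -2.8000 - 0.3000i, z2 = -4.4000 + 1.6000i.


|z1| = sqrt((-2.8)^2 + (-0.3)^2) = sqrt(7.93) = 2.8160
|z2| = sqrt((-4.4)^2 + 1.6^2) = sqrt(21.92) = 4.6819
z1+z2 = -7.2000 + 1.3000i
|z1+z2| = sqrt(53.53) = 7.3164
|z1|+|z2| = 2.8160 + 4.6819 = 7.4979

|z1+z2| = 7.3164 ≤ |z1|+|z2| = 7.4979 (verified)


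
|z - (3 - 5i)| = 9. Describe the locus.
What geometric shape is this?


|z - z0| = r is a circle with center z0 and radius r.
Center = (3, -5), radius = 9

Circle with center (3, -5) and radius 9


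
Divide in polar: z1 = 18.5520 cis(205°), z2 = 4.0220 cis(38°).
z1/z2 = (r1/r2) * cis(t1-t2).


r = 18.5520 / 4.0220 = 4.6126
theta = 205° - 38° = 167° = 167° (mod 360)

4.6126 cis(167°)


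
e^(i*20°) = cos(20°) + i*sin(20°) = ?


cos(20°) = 0.9397
sin(20°) = 0.3420

e^(i*20°) = 0.9397 + 0.3420i


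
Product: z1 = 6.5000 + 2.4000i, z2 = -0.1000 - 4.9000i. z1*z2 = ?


Real = 6.5*(-0.1) - 2.4*(-4.9) = -0.65 - (-11.76) = 11.11
Imag = 6.5*(-4.9) - (0.1)*2.4 = -31.85 - (0.24) = -32.09

11.1100 - 32.0900i
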